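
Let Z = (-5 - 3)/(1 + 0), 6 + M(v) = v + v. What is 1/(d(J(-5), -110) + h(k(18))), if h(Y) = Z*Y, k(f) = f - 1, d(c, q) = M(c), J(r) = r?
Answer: -1/152 ≈ -0.0065789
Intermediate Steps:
M(v) = -6 + 2*v (M(v) = -6 + (v + v) = -6 + 2*v)
Z = -8 (Z = -8/1 = -8*1 = -8)
d(c, q) = -6 + 2*c
k(f) = -1 + f
h(Y) = -8*Y
1/(d(J(-5), -110) + h(k(18))) = 1/((-6 + 2*(-5)) - 8*(-1 + 18)) = 1/((-6 - 10) - 8*17) = 1/(-16 - 136) = 1/(-152) = -1/152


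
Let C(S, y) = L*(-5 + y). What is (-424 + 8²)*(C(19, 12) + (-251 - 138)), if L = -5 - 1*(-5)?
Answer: 140040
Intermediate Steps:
L = 0 (L = -5 + 5 = 0)
C(S, y) = 0 (C(S, y) = 0*(-5 + y) = 0)
(-424 + 8²)*(C(19, 12) + (-251 - 138)) = (-424 + 8²)*(0 + (-251 - 138)) = (-424 + 64)*(0 - 389) = -360*(-389) = 140040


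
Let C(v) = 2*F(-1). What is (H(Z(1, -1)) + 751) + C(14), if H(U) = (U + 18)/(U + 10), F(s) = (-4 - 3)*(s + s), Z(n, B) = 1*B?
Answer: 7028/9 ≈ 780.89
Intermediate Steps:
Z(n, B) = B
F(s) = -14*s
C(v) = 28 (C(v) = 2*(-14*(-1)) = 2*14 = 28)
H(U) = (18 + U)/(10 + U)
(H(Z(1, -1)) + 751) + C(14) = ((18 - 1)/(10 - 1) + 751) + 28 = (17/9 + 751) + 28 = 6776/9 + 28 = 7028/9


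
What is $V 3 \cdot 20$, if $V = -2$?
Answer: $-120$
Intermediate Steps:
$V 3 \cdot 20 = \left(-2\right) 3 \cdot 20 = \left(-6\right) 20 = -120$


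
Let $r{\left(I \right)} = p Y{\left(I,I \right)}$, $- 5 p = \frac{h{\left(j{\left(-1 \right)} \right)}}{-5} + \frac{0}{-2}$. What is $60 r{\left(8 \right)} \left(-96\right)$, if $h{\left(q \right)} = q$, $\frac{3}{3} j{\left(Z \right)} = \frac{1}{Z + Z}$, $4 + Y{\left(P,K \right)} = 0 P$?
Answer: $- \frac{2304}{5} \approx -460.8$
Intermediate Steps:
$Y{\left(P,K \right)} = -4$ ($Y{\left(P,K \right)} = -4 + 0 P = -4 + 0 = -4$)
$j{\left(Z \right)} = \frac{1}{2 Z}$ ($j{\left(Z \right)} = \frac{1}{Z + Z} = \frac{1}{2 Z}$)
$p = - \frac{1}{50}$ ($p = - \frac{\frac{\frac{1}{2} \frac{1}{-1}}{-5} + \frac{0}{-2}}{5} = - \frac{\frac{1}{2} \left(-1\right) \left(- \frac{1}{5}\right) + 0 \left(- \frac{1}{2}\right)}{5} = - \frac{\left(- \frac{1}{2}\right) \left(- \frac{1}{5}\right) + 0}{5} = - \frac{\frac{1}{10} + 0}{5} = \left(- \frac{1}{5}\right) \frac{1}{10} = - \frac{1}{50} \approx -0.02$)
$r{\left(I \right)} = \frac{2}{25}$ ($r{\left(I \right)} = \left(- \frac{1}{50}\right) \left(-4\right) = \frac{2}{25}$)
$60 r{\left(8 \right)} \left(-96\right) = 60 \cdot \frac{2}{25} \left(-96\right) = \frac{24}{5} \left(-96\right) = - \frac{2304}{5}$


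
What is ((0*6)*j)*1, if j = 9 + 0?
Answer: 0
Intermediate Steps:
j = 9
((0*6)*j)*1 = ((0*6)*9)*1 = (0*9)*1 = 0*1 = 0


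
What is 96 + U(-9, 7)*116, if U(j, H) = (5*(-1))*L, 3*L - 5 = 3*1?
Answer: -4352/3 ≈ -1450.7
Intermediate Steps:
L = 8/3 (L = 5/3 + (3*1)/3 = 5/3 + (⅓)*3 = 5/3 + 1 = 8/3 ≈ 2.6667)
U(j, H) = -40/3 (U(j, H) = (5*(-1))*(8/3) = -5*8/3 = -40/3)
96 + U(-9, 7)*116 = 96 - 40/3*116 = 96 - 4640/3 = -4352/3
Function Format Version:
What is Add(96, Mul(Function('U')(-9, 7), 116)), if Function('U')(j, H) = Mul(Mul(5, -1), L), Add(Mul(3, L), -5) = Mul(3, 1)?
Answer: Rational(-4352, 3) ≈ -1450.7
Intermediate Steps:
L = Rational(8, 3) (L = Add(Rational(5, 3), Mul(Rational(1, 3), Mul(3, 1))) = Add(Rational(5, 3), Mul(Rational(1, 3), 3)) = Add(Rational(5, 3), 1) = Rational(8, 3) ≈ 2.6667)
Function('U')(j, H) = Rational(-40, 3) (Function('U')(j, H) = Mul(Mul(5, -1), Rational(8, 3)) = Mul(-5, Rational(8, 3)) = Rational(-40, 3))
Add(96, Mul(Function('U')(-9, 7), 116)) = Add(96, Mul(Rational(-40, 3), 116)) = Add(96, Rational(-4640, 3)) = Rational(-4352, 3)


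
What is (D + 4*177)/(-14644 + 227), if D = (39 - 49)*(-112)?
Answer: -1828/14417 ≈ -0.12679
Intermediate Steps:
D = 1120 (D = -10*(-112) = 1120)
(D + 4*177)/(-14644 + 227) = (1120 + 4*177)/(-14644 + 227) = (1120 + 708)/(-14417) = 1828*(-1/14417) = -1828/14417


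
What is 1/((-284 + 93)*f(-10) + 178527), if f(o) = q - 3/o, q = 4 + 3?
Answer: 10/1771327 ≈ 5.6455e-6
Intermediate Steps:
q = 7
f(o) = 7 - 3/o
1/((-284 + 93)*f(-10) + 178527) = 1/((-284 + 93)*(7 - 3/(-10)) + 178527) = 1/(-191*(7 - 3*(-⅒)) + 178527) = 1/(-191*(7 + 3/10) + 178527) = 1/(-191*73/10 + 178527) = 1/(-13943/10 + 178527) = 1/(1771327/10) = 10/1771327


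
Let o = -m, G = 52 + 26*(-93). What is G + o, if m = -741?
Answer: -1625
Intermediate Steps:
G = -2366 (G = 52 - 2418 = -2366)
o = 741 (o = -1*(-741) = 741)
G + o = -2366 + 741 = -1625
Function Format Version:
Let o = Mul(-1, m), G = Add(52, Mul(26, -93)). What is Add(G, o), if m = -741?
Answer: -1625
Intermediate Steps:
G = -2366 (G = Add(52, -2418) = -2366)
o = 741 (o = Mul(-1, -741) = 741)
Add(G, o) = Add(-2366, 741) = -1625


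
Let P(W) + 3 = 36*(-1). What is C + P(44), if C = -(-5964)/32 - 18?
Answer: 1035/8 ≈ 129.38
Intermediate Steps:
P(W) = -39 (P(W) = -3 + 36*(-1) = -3 - 36 = -39)
C = 1347/8 (C = -(-5964)/32 - 18 = -84*(-71/32) - 18 = 1491/8 - 18 = 1347/8 ≈ 168.38)
C + P(44) = 1347/8 - 39 = 1035/8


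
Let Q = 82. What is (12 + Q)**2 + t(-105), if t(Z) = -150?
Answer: 8686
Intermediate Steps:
(12 + Q)**2 + t(-105) = (12 + 82)**2 - 150 = 94**2 - 150 = 8836 - 150 = 8686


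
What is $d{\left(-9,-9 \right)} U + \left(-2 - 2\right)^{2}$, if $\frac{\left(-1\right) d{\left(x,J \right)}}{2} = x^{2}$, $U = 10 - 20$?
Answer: $1636$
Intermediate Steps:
$U = -10$ ($U = 10 - 20 = -10$)
$d{\left(x,J \right)} = - 2 x^{2}$
$d{\left(-9,-9 \right)} U + \left(-2 - 2\right)^{2} = - 2 \left(-9\right)^{2} \left(-10\right) + \left(-2 - 2\right)^{2} = \left(-2\right) 81 \left(-10\right) + \left(-4\right)^{2} = \left(-162\right) \left(-10\right) + 16 = 1620 + 16 = 1636$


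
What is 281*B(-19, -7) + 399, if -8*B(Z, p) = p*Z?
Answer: -34181/8 ≈ -4272.6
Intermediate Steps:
B(Z, p) = -Z*p/8 (B(Z, p) = -p*Z/8 = -Z*p/8)
281*B(-19, -7) + 399 = 281*(-⅛*(-19)*(-7)) + 399 = 281*(-133/8) + 399 = -37373/8 + 399 = -34181/8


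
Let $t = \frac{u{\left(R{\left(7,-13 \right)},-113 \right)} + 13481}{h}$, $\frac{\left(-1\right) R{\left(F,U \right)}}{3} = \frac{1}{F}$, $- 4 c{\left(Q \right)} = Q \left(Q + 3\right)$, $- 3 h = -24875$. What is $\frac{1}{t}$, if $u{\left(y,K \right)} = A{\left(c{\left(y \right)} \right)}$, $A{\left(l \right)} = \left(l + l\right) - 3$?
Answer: $\frac{1218875}{1981347} \approx 0.61518$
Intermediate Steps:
$h = \frac{24875}{3}$ ($h = \left(- \frac{1}{3}\right) \left(-24875\right) = \frac{24875}{3} \approx 8291.7$)
$c{\left(Q \right)} = - \frac{Q \left(3 + Q\right)}{4}$ ($c{\left(Q \right)} = - \frac{Q \left(Q + 3\right)}{4} = - \frac{Q \left(3 + Q\right)}{4}$)
$R{\left(F,U \right)} = - \frac{3}{F}$
$A{\left(l \right)} = -3 + 2 l$ ($A{\left(l \right)} = 2 l - 3 = -3 + 2 l$)
$u{\left(y,K \right)} = -3 - \frac{y \left(3 + y\right)}{2}$ ($u{\left(y,K \right)} = -3 + 2 \left(- \frac{y \left(3 + y\right)}{4}\right) = -3 - \frac{y \left(3 + y\right)}{2}$)
$t = \frac{1981347}{1218875}$ ($t = \frac{\left(-3 - \frac{- \frac{3}{7} \left(3 - \frac{3}{7}\right)}{2}\right) + 13481}{\frac{24875}{3}} = \left(\left(-3 - \frac{\left(-3\right) \frac{1}{7} \left(3 - \frac{3}{7}\right)}{2}\right) + 13481\right) \frac{3}{24875} = \left(\left(-3 - - \frac{3 \left(3 - \frac{3}{7}\right)}{14}\right) + 13481\right) \frac{3}{24875} = \left(\left(-3 - \left(- \frac{3}{14}\right) \frac{18}{7}\right) + 13481\right) \frac{3}{24875} = \left(\left(-3 + \frac{27}{49}\right) + 13481\right) \frac{3}{24875} = \left(- \frac{120}{49} + 13481\right) \frac{3}{24875} = \frac{660449}{49} \cdot \frac{3}{24875} = \frac{1981347}{1218875} \approx 1.6256$)
$\frac{1}{t} = \frac{1}{\frac{1981347}{1218875}} = \frac{1218875}{1981347}$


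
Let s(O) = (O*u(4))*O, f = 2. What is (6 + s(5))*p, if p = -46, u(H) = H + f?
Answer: -7176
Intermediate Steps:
u(H) = 2 + H (u(H) = H + 2 = 2 + H)
s(O) = 6*O² (s(O) = (O*(2 + 4))*O = (O*6)*O = (6*O)*O = 6*O²)
(6 + s(5))*p = (6 + 6*5²)*(-46) = (6 + 6*25)*(-46) = (6 + 150)*(-46) = 156*(-46) = -7176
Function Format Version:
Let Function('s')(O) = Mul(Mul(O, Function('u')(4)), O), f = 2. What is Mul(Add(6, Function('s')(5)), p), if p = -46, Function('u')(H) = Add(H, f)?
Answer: -7176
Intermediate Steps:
Function('u')(H) = Add(2, H) (Function('u')(H) = Add(H, 2) = Add(2, H))
Function('s')(O) = Mul(6, Pow(O, 2)) (Function('s')(O) = Mul(Mul(O, Add(2, 4)), O) = Mul(Mul(O, 6), O) = Mul(Mul(6, O), O) = Mul(6, Pow(O, 2)))
Mul(Add(6, Function('s')(5)), p) = Mul(Add(6, Mul(6, Pow(5, 2))), -46) = Mul(Add(6, Mul(6, 25)), -46) = Mul(Add(6, 150), -46) = Mul(156, -46) = -7176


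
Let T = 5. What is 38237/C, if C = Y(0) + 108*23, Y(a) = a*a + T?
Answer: 38237/2489 ≈ 15.362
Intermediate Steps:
Y(a) = 5 + a**2 (Y(a) = a*a + 5 = a**2 + 5 = 5 + a**2)
C = 2489 (C = (5 + 0**2) + 108*23 = (5 + 0) + 2484 = 5 + 2484 = 2489)
38237/C = 38237/2489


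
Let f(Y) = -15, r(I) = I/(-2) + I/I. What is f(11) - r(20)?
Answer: -6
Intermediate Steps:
r(I) = 1 - I/2 (r(I) = I*(-½) + 1 = -I/2 + 1 = 1 - I/2)
f(11) - r(20) = -15 - (1 - ½*20) = -15 - (1 - 10) = -15 - 1*(-9) = -15 + 9 = -6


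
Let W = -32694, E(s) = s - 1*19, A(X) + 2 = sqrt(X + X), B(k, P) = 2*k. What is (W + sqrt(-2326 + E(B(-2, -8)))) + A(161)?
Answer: -32696 + sqrt(322) + 9*I*sqrt(29) ≈ -32678.0 + 48.466*I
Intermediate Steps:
A(X) = -2 + sqrt(2)*sqrt(X) (A(X) = -2 + sqrt(X + X) = -2 + sqrt(2*X) = -2 + sqrt(2)*sqrt(X))
E(s) = -19 + s (E(s) = s - 19 = -19 + s)
(W + sqrt(-2326 + E(B(-2, -8)))) + A(161) = (-32694 + sqrt(-2326 + (-19 + 2*(-2)))) + (-2 + sqrt(2)*sqrt(161)) = (-32694 + sqrt(-2326 + (-19 - 4))) + (-2 + sqrt(322)) = (-32694 + sqrt(-2326 - 23)) + (-2 + sqrt(322)) = (-32694 + sqrt(-2349)) + (-2 + sqrt(322)) = (-32694 + 9*I*sqrt(29)) + (-2 + sqrt(322)) = -32696 + sqrt(322) + 9*I*sqrt(29)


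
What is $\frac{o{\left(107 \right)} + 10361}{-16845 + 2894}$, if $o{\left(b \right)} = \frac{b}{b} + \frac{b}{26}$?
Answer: $- \frac{269519}{362726} \approx -0.74304$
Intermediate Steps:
$o{\left(b \right)} = 1 + \frac{b}{26}$ ($o{\left(b \right)} = 1 + b \frac{1}{26} = 1 + \frac{b}{26}$)
$\frac{o{\left(107 \right)} + 10361}{-16845 + 2894} = \frac{\left(1 + \frac{1}{26} \cdot 107\right) + 10361}{-16845 + 2894} = \frac{\left(1 + \frac{107}{26}\right) + 10361}{-13951} = \left(\frac{133}{26} + 10361\right) \left(- \frac{1}{13951}\right) = \frac{269519}{26} \left(- \frac{1}{13951}\right) = - \frac{269519}{362726}$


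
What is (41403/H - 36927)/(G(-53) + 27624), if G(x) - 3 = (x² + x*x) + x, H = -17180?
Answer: -211482421/190079520 ≈ -1.1126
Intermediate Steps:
G(x) = 3 + x + 2*x² (G(x) = 3 + ((x² + x*x) + x) = 3 + ((x² + x²) + x) = 3 + (2*x² + x) = 3 + (x + 2*x²) = 3 + x + 2*x²)
(41403/H - 36927)/(G(-53) + 27624) = (41403/(-17180) - 36927)/((3 - 53 + 2*(-53)²) + 27624) = (41403*(-1/17180) - 36927)/((3 - 53 + 2*2809) + 27624) = (-41403/17180 - 36927)/((3 - 53 + 5618) + 27624) = -634447263/(17180*(5568 + 27624)) = -634447263/17180/33192 = -634447263/17180*1/33192 = -211482421/190079520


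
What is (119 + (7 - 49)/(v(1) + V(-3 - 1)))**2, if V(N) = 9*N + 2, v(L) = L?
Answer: 1750329/121 ≈ 14466.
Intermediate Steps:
V(N) = 2 + 9*N
(119 + (7 - 49)/(v(1) + V(-3 - 1)))**2 = (119 + (7 - 49)/(1 + (2 + 9*(-3 - 1))))**2 = (119 - 42/(1 + (2 + 9*(-4))))**2 = (119 - 42/(1 + (2 - 36)))**2 = (119 - 42/(1 - 34))**2 = (119 - 42/(-33))**2 = (119 - 42*(-1/33))**2 = (119 + 14/11)**2 = (1323/11)**2 = 1750329/121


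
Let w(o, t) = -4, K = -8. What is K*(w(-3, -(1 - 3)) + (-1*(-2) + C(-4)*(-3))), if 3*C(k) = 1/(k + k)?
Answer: 15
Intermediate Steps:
C(k) = 1/(6*k) (C(k) = 1/(3*(k + k)) = 1/(3*((2*k))) = (1/(2*k))/3 = 1/(6*k))
K*(w(-3, -(1 - 3)) + (-1*(-2) + C(-4)*(-3))) = -8*(-4 + (-1*(-2) + ((⅙)/(-4))*(-3))) = -8*(-4 + (2 + ((⅙)*(-¼))*(-3))) = -8*(-4 + (2 - 1/24*(-3))) = -8*(-4 + (2 + ⅛)) = -8*(-4 + 17/8) = -8*(-15/8) = 15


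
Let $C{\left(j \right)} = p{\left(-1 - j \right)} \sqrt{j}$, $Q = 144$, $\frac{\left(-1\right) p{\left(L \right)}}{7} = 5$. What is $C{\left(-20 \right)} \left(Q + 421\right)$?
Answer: $- 39550 i \sqrt{5} \approx - 88437.0 i$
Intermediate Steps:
$p{\left(L \right)} = -35$ ($p{\left(L \right)} = \left(-7\right) 5 = -35$)
$C{\left(j \right)} = - 35 \sqrt{j}$
$C{\left(-20 \right)} \left(Q + 421\right) = - 35 \sqrt{-20} \left(144 + 421\right) = - 35 \cdot 2 i \sqrt{5} \cdot 565 = - 70 i \sqrt{5} \cdot 565 = - 39550 i \sqrt{5}$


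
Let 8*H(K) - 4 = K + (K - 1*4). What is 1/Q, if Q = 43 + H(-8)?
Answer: 1/41 ≈ 0.024390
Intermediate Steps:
H(K) = K/4 (H(K) = 1/2 + (K + (K - 1*4))/8 = 1/2 + (K + (K - 4))/8 = 1/2 + (K + (-4 + K))/8 = 1/2 + (-4 + 2*K)/8 = 1/2 + (-1/2 + K/4) = K/4)
Q = 41 (Q = 43 + (1/4)*(-8) = 43 - 2 = 41)
1/Q = 1/41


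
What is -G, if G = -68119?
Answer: 68119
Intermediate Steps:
-G = -1*(-68119) = 68119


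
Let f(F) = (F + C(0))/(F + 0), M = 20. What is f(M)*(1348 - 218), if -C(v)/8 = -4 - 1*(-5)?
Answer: 678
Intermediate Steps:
C(v) = -8 (C(v) = -8*(-4 - 1*(-5)) = -8*(-4 + 5) = -8*1 = -8)
f(F) = (-8 + F)/F (f(F) = (F - 8)/(F + 0) = (-8 + F)/F)
f(M)*(1348 - 218) = ((-8 + 20)/20)*(1348 - 218) = ((1/20)*12)*1130 = (3/5)*1130 = 678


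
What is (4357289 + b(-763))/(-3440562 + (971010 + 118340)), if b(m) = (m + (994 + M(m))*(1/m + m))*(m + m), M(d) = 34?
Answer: -1202463147/2351212 ≈ -511.42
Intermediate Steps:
b(m) = 2*m*(1028/m + 1029*m) (b(m) = (m + (994 + 34)*(1/m + m))*(m + m) = (m + 1028*(m + 1/m))*(2*m) = (m + (1028*m + 1028/m))*(2*m) = (1028/m + 1029*m)*(2*m) = 2*m*(1028/m + 1029*m))
(4357289 + b(-763))/(-3440562 + (971010 + 118340)) = (4357289 + (2056 + 2058*(-763)²))/(-3440562 + (971010 + 118340)) = (4357289 + (2056 + 2058*582169))/(-3440562 + 1089350) = (4357289 + (2056 + 1198103802))/(-2351212) = (4357289 + 1198105858)*(-1/2351212) = 1202463147*(-1/2351212) = -1202463147/2351212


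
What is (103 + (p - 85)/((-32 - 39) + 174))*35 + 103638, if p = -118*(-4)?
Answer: 11059574/103 ≈ 1.0737e+5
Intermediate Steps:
p = 472
(103 + (p - 85)/((-32 - 39) + 174))*35 + 103638 = (103 + (472 - 85)/((-32 - 39) + 174))*35 + 103638 = (103 + 387/(-71 + 174))*35 + 103638 = (103 + 387/103)*35 + 103638 = (10996/103)*35 + 103638 = 384860/103 + 103638 = 11059574/103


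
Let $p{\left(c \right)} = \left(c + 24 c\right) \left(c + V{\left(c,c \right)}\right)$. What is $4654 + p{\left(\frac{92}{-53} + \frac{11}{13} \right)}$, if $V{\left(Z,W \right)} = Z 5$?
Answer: $\frac{2265716884}{474721} \approx 4772.7$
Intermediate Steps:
$V{\left(Z,W \right)} = 5 Z$
$p{\left(c \right)} = 150 c^{2}$ ($p{\left(c \right)} = \left(c + 24 c\right) \left(c + 5 c\right) = 25 c 6 c = 150 c^{2}$)
$4654 + p{\left(\frac{92}{-53} + \frac{11}{13} \right)} = 4654 + 150 \left(\frac{92}{-53} + \frac{11}{13}\right)^{2} = 4654 + 150 \left(92 \left(- \frac{1}{53}\right) + 11 \cdot \frac{1}{13}\right)^{2} = 4654 + 150 \left(- \frac{92}{53} + \frac{11}{13}\right)^{2} = 4654 + 150 \left(- \frac{613}{689}\right)^{2} = 4654 + 150 \cdot \frac{375769}{474721} = 4654 + \frac{56365350}{474721} = \frac{2265716884}{474721}$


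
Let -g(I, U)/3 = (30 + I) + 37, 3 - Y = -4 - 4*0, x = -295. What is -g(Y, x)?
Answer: 222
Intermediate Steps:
Y = 7 (Y = 3 - (-4 - 4*0) = 3 - (-4 + 0) = 3 - 1*(-4) = 3 + 4 = 7)
g(I, U) = -201 - 3*I (g(I, U) = -3*((30 + I) + 37) = -3*(67 + I) = -201 - 3*I)
-g(Y, x) = -(-201 - 3*7) = -(-201 - 21) = -1*(-222) = 222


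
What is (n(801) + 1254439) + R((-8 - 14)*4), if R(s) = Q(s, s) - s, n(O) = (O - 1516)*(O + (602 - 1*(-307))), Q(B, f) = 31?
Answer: 31908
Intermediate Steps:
n(O) = (-1516 + O)*(909 + O) (n(O) = (-1516 + O)*(O + (602 + 307)) = (-1516 + O)*(O + 909) = (-1516 + O)*(909 + O))
R(s) = 31 - s
(n(801) + 1254439) + R((-8 - 14)*4) = ((-1378044 + 801² - 607*801) + 1254439) + (31 - (-8 - 14)*4) = ((-1378044 + 641601 - 486207) + 1254439) + (31 - (-22)*4) = (-1222650 + 1254439) + (31 - 1*(-88)) = 31789 + (31 + 88) = 31789 + 119 = 31908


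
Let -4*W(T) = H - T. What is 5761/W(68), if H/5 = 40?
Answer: -5761/33 ≈ -174.58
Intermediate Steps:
H = 200 (H = 5*40 = 200)
W(T) = -50 + T/4 (W(T) = -(200 - T)/4 = -50 + T/4)
5761/W(68) = 5761/(-50 + (¼)*68) = 5761/(-50 + 17) = 5761/(-33) = 5761*(-1/33) = -5761/33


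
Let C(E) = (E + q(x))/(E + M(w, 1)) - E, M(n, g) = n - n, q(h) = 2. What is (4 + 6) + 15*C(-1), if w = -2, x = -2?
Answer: 10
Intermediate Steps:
M(n, g) = 0
C(E) = -E + (2 + E)/E (C(E) = (E + 2)/(E + 0) - E = (2 + E)/E - E = -E + (2 + E)/E)
(4 + 6) + 15*C(-1) = (4 + 6) + 15*(1 - 1*(-1) + 2/(-1)) = 10 + 15*(1 + 1 + 2*(-1)) = 10 + 15*(1 + 1 - 2) = 10 + 15*0 = 10 + 0 = 10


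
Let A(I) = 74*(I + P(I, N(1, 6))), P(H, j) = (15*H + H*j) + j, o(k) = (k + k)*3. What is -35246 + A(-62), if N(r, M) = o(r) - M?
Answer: -108654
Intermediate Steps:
o(k) = 6*k (o(k) = (2*k)*3 = 6*k)
N(r, M) = -M + 6*r (N(r, M) = 6*r - M = -M + 6*r)
P(H, j) = j + 15*H + H*j
A(I) = 1184*I (A(I) = 74*(I + ((-1*6 + 6*1) + 15*I + I*(-1*6 + 6*1))) = 74*(I + ((-6 + 6) + 15*I + I*(-6 + 6))) = 74*(I + (0 + 15*I + I*0)) = 74*(I + (0 + 15*I + 0)) = 74*(I + 15*I) = 74*(16*I) = 1184*I)
-35246 + A(-62) = -35246 + 1184*(-62) = -35246 - 73408 = -108654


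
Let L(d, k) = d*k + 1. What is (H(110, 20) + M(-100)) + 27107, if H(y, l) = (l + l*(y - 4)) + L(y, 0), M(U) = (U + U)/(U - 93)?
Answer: 5645064/193 ≈ 29249.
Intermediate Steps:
M(U) = 2*U/(-93 + U) (M(U) = (2*U)/(-93 + U) = 2*U/(-93 + U))
L(d, k) = 1 + d*k
H(y, l) = 1 + l + l*(-4 + y) (H(y, l) = (l + l*(y - 4)) + (1 + y*0) = (l + l*(-4 + y)) + (1 + 0) = (l + l*(-4 + y)) + 1 = 1 + l + l*(-4 + y))
(H(110, 20) + M(-100)) + 27107 = ((1 - 3*20 + 20*110) + 2*(-100)/(-93 - 100)) + 27107 = ((1 - 60 + 2200) + 2*(-100)/(-193)) + 27107 = (2141 + 2*(-100)*(-1/193)) + 27107 = (2141 + 200/193) + 27107 = 413413/193 + 27107 = 5645064/193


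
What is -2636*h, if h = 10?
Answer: -26360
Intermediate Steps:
-2636*h = -2636*10 = -26360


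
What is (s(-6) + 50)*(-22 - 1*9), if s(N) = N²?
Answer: -2666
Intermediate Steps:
(s(-6) + 50)*(-22 - 1*9) = ((-6)² + 50)*(-22 - 1*9) = (36 + 50)*(-22 - 9) = 86*(-31) = -2666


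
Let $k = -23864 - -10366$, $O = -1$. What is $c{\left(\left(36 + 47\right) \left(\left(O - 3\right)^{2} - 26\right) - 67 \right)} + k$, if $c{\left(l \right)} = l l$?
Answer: $791111$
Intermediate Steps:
$c{\left(l \right)} = l^{2}$
$k = -13498$ ($k = -23864 + 10366 = -13498$)
$c{\left(\left(36 + 47\right) \left(\left(O - 3\right)^{2} - 26\right) - 67 \right)} + k = \left(\left(36 + 47\right) \left(\left(-1 - 3\right)^{2} - 26\right) - 67\right)^{2} - 13498 = \left(83 \left(\left(-4\right)^{2} - 26\right) - 67\right)^{2} - 13498 = \left(83 \left(16 - 26\right) - 67\right)^{2} - 13498 = \left(83 \left(-10\right) - 67\right)^{2} - 13498 = \left(-830 - 67\right)^{2} - 13498 = \left(-897\right)^{2} - 13498 = 804609 - 13498 = 791111$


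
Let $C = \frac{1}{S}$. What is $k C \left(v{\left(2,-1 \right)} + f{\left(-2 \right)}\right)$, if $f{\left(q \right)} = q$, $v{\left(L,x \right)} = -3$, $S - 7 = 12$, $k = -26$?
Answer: $\frac{130}{19} \approx 6.8421$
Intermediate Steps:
$S = 19$ ($S = 7 + 12 = 19$)
$C = \frac{1}{19} \approx 0.052632$
$k C \left(v{\left(2,-1 \right)} + f{\left(-2 \right)}\right) = \left(-26\right) \frac{1}{19} \left(-3 - 2\right) = \left(- \frac{26}{19}\right) \left(-5\right) = \frac{130}{19}$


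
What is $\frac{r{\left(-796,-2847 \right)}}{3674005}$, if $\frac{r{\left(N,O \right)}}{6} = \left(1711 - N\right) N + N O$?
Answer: $\frac{324768}{734801} \approx 0.44198$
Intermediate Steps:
$r{\left(N,O \right)} = 6 N O + 6 N \left(1711 - N\right)$ ($r{\left(N,O \right)} = 6 \left(\left(1711 - N\right) N + N O\right) = 6 \left(N \left(1711 - N\right) + N O\right) = 6 \left(N O + N \left(1711 - N\right)\right) = 6 N O + 6 N \left(1711 - N\right)$)
$\frac{r{\left(-796,-2847 \right)}}{3674005} = \frac{6 \left(-796\right) \left(1711 - 2847 - -796\right)}{3674005} = 6 \left(-796\right) \left(1711 - 2847 + 796\right) \frac{1}{3674005} = 6 \left(-796\right) \left(-340\right) \frac{1}{3674005} = 1623840 \cdot \frac{1}{3674005} = \frac{324768}{734801}$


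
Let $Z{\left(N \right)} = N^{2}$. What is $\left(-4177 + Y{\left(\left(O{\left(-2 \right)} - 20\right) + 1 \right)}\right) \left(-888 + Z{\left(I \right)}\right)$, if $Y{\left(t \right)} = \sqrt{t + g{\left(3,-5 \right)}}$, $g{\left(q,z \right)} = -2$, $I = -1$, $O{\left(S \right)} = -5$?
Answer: $3704999 - 887 i \sqrt{26} \approx 3.705 \cdot 10^{6} - 4522.8 i$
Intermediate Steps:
$Y{\left(t \right)} = \sqrt{-2 + t}$ ($Y{\left(t \right)} = \sqrt{t - 2} = \sqrt{-2 + t}$)
$\left(-4177 + Y{\left(\left(O{\left(-2 \right)} - 20\right) + 1 \right)}\right) \left(-888 + Z{\left(I \right)}\right) = \left(-4177 + \sqrt{-2 + \left(\left(-5 - 20\right) + 1\right)}\right) \left(-888 + \left(-1\right)^{2}\right) = \left(-4177 + \sqrt{-2 + \left(-25 + 1\right)}\right) \left(-888 + 1\right) = \left(-4177 + \sqrt{-2 - 24}\right) \left(-887\right) = \left(-4177 + \sqrt{-26}\right) \left(-887\right) = \left(-4177 + i \sqrt{26}\right) \left(-887\right) = 3704999 - 887 i \sqrt{26}$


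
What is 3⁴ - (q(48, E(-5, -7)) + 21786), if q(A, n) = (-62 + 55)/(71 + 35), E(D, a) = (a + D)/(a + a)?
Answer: -2300723/106 ≈ -21705.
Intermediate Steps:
E(D, a) = (D + a)/(2*a) (E(D, a) = (D + a)/((2*a)) = (D + a)*(1/(2*a)) = (D + a)/(2*a))
q(A, n) = -7/106
3⁴ - (q(48, E(-5, -7)) + 21786) = 3⁴ - (-7/106 + 21786) = 81 - 1*2309309/106 = 81 - 2309309/106 = -2300723/106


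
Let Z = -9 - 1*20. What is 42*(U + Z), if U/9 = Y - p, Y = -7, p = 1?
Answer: -4242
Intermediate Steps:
Z = -29 (Z = -9 - 20 = -29)
U = -72 (U = 9*(-7 - 1*1) = 9*(-7 - 1) = 9*(-8) = -72)
42*(U + Z) = 42*(-72 - 29) = 42*(-101) = -4242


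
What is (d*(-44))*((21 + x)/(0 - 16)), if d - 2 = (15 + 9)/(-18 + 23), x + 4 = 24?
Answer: 7667/10 ≈ 766.70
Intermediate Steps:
x = 20 (x = -4 + 24 = 20)
d = 34/5 (d = 2 + (15 + 9)/(-18 + 23) = 2 + 24/5 = 34/5 ≈ 6.8000)
(d*(-44))*((21 + x)/(0 - 16)) = ((34/5)*(-44))*((21 + 20)/(0 - 16)) = -61336/(5*(-16)) = -61336*(-1)/(5*16) = -1496/5*(-41/16) = 7667/10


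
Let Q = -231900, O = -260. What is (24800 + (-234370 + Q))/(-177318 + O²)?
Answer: 220735/54859 ≈ 4.0237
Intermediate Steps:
(24800 + (-234370 + Q))/(-177318 + O²) = (24800 + (-234370 - 231900))/(-177318 + (-260)²) = (24800 - 466270)/(-177318 + 67600) = -441470/(-109718) = -441470*(-1/109718) = 220735/54859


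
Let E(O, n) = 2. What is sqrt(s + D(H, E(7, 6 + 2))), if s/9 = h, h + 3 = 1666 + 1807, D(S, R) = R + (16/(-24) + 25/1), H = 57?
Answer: sqrt(281307)/3 ≈ 176.79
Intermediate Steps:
D(S, R) = 73/3 + R (D(S, R) = R + (16*(-1/24) + 25*1) = R + (-2/3 + 25) = R + 73/3 = 73/3 + R)
h = 3470 (h = -3 + (1666 + 1807) = -3 + 3473 = 3470)
s = 31230 (s = 9*3470 = 31230)
sqrt(s + D(H, E(7, 6 + 2))) = sqrt(31230 + (73/3 + 2)) = sqrt(31230 + 79/3) = sqrt(93769/3) = sqrt(281307)/3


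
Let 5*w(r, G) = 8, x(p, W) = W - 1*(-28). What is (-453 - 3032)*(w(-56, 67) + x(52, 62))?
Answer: -319226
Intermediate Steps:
x(p, W) = 28 + W (x(p, W) = W + 28 = 28 + W)
w(r, G) = 8/5 (w(r, G) = (1/5)*8 = 8/5)
(-453 - 3032)*(w(-56, 67) + x(52, 62)) = (-453 - 3032)*(8/5 + (28 + 62)) = -3485*(8/5 + 90) = -3485*458/5 = -319226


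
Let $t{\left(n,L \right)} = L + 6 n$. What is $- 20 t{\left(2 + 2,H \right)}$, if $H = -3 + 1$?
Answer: $-440$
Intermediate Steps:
$H = -2$
$- 20 t{\left(2 + 2,H \right)} = - 20 \left(-2 + 6 \left(2 + 2\right)\right) = - 20 \left(-2 + 6 \cdot 4\right) = - 20 \left(-2 + 24\right) = \left(-20\right) 22 = -440$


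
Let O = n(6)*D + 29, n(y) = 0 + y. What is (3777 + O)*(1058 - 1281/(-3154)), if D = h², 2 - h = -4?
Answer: 6713146343/1577 ≈ 4.2569e+6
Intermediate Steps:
h = 6 (h = 2 - 1*(-4) = 2 + 4 = 6)
n(y) = y
D = 36 (D = 6² = 36)
O = 245 (O = 6*36 + 29 = 216 + 29 = 245)
(3777 + O)*(1058 - 1281/(-3154)) = (3777 + 245)*(1058 - 1281/(-3154)) = 4022*(1058 - 1281*(-1/3154)) = 4022*(1058 + 1281/3154) = 4022*(3338213/3154) = 6713146343/1577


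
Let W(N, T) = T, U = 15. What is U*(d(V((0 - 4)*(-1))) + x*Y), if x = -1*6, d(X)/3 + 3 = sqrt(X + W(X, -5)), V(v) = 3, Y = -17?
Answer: 1395 + 45*I*sqrt(2) ≈ 1395.0 + 63.64*I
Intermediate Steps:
d(X) = -9 + 3*sqrt(-5 + X) (d(X) = -9 + 3*sqrt(X - 5) = -9 + 3*sqrt(-5 + X))
x = -6
U*(d(V((0 - 4)*(-1))) + x*Y) = 15*((-9 + 3*sqrt(-5 + 3)) - 6*(-17)) = 15*((-9 + 3*sqrt(-2)) + 102) = 15*((-9 + 3*(I*sqrt(2))) + 102) = 15*((-9 + 3*I*sqrt(2)) + 102) = 15*(93 + 3*I*sqrt(2)) = 1395 + 45*I*sqrt(2)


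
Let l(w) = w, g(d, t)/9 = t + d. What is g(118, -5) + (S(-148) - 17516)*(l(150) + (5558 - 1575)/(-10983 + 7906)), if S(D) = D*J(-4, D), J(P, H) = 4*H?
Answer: 32078576009/3077 ≈ 1.0425e+7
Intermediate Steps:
g(d, t) = 9*d + 9*t (g(d, t) = 9*(t + d) = 9*(d + t) = 9*d + 9*t)
S(D) = 4*D**2 (S(D) = D*(4*D) = 4*D**2)
g(118, -5) + (S(-148) - 17516)*(l(150) + (5558 - 1575)/(-10983 + 7906)) = (9*118 + 9*(-5)) + (4*(-148)**2 - 17516)*(150 + (5558 - 1575)/(-10983 + 7906)) = (1062 - 45) + (4*21904 - 17516)*(150 + 3983/(-3077)) = 1017 + (87616 - 17516)*(150 + 3983*(-1/3077)) = 1017 + 70100*(150 - 3983/3077) = 1017 + 70100*(457567/3077) = 1017 + 32075446700/3077 = 32078576009/3077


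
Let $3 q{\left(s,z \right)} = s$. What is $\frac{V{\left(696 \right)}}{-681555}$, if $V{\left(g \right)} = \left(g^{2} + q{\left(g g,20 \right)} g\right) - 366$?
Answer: $- \frac{37622854}{227185} \approx -165.6$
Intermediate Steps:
$q{\left(s,z \right)} = \frac{s}{3}$
$V{\left(g \right)} = -366 + g^{2} + \frac{g^{3}}{3}$ ($V{\left(g \right)} = \left(g^{2} + \frac{g g}{3} g\right) - 366 = \left(g^{2} + \frac{g^{2}}{3} g\right) - 366 = \left(g^{2} + \frac{g^{3}}{3}\right) - 366 = -366 + g^{2} + \frac{g^{3}}{3}$)
$\frac{V{\left(696 \right)}}{-681555} = \frac{-366 + 696^{2} + \frac{696^{3}}{3}}{-681555} = \left(-366 + 484416 + \frac{1}{3} \cdot 337153536\right) \left(- \frac{1}{681555}\right) = \left(-366 + 484416 + 112384512\right) \left(- \frac{1}{681555}\right) = 112868562 \left(- \frac{1}{681555}\right) = - \frac{37622854}{227185}$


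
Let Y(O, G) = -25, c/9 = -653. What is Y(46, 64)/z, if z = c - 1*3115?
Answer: 25/8992 ≈ 0.0027802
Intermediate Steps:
c = -5877 (c = 9*(-653) = -5877)
z = -8992 (z = -5877 - 1*3115 = -5877 - 3115 = -8992)
Y(46, 64)/z = -25/(-8992) = -25*(-1/8992) = 25/8992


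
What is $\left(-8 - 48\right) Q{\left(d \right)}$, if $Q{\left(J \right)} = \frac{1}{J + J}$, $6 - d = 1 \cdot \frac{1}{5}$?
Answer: $- \frac{140}{29} \approx -4.8276$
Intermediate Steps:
$d = \frac{29}{5}$ ($d = 6 - 1 \cdot \frac{1}{5} = 6 - \frac{1}{5} = \frac{29}{5} \approx 5.8$)
$Q{\left(J \right)} = \frac{1}{2 J}$
$\left(-8 - 48\right) Q{\left(d \right)} = \left(-8 - 48\right) \frac{1}{2 \cdot \frac{29}{5}} = - 56 \cdot \frac{1}{2} \cdot \frac{5}{29} = \left(-56\right) \frac{5}{58} = - \frac{140}{29}$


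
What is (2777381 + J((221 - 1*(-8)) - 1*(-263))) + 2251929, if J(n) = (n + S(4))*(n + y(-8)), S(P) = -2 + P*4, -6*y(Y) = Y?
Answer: 15836810/3 ≈ 5.2789e+6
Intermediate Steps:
y(Y) = -Y/6
S(P) = -2 + 4*P
J(n) = (14 + n)*(4/3 + n) (J(n) = (n + (-2 + 4*4))*(n - ⅙*(-8)) = (n + (-2 + 16))*(n + 4/3) = (n + 14)*(4/3 + n) = (14 + n)*(4/3 + n))
(2777381 + J((221 - 1*(-8)) - 1*(-263))) + 2251929 = (2777381 + (56/3 + ((221 - 1*(-8)) - 1*(-263))² + 46*((221 - 1*(-8)) - 1*(-263))/3)) + 2251929 = (2777381 + (56/3 + ((221 + 8) + 263)² + 46*((221 + 8) + 263)/3)) + 2251929 = (2777381 + (56/3 + (229 + 263)² + 46*(229 + 263)/3)) + 2251929 = (2777381 + (56/3 + 492² + (46/3)*492)) + 2251929 = (2777381 + (56/3 + 242064 + 7544)) + 2251929 = (2777381 + 748880/3) + 2251929 = 9081023/3 + 2251929 = 15836810/3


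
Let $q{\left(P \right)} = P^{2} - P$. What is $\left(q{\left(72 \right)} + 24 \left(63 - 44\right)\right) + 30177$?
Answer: $35745$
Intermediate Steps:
$\left(q{\left(72 \right)} + 24 \left(63 - 44\right)\right) + 30177 = \left(72 \left(-1 + 72\right) + 24 \left(63 - 44\right)\right) + 30177 = \left(72 \cdot 71 + 24 \cdot 19\right) + 30177 = \left(5112 + 456\right) + 30177 = 5568 + 30177 = 35745$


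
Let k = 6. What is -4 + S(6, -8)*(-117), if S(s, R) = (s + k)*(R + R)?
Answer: 22460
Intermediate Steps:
S(s, R) = 2*R*(6 + s) (S(s, R) = (s + 6)*(R + R) = (6 + s)*(2*R) = 2*R*(6 + s))
-4 + S(6, -8)*(-117) = -4 + (2*(-8)*(6 + 6))*(-117) = -4 + (2*(-8)*12)*(-117) = -4 - 192*(-117) = -4 + 22464 = 22460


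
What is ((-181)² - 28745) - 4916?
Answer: -900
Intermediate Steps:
((-181)² - 28745) - 4916 = (32761 - 28745) - 4916 = 4016 - 4916 = -900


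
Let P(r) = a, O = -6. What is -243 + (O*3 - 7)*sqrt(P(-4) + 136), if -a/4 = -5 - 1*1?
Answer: -243 - 100*sqrt(10) ≈ -559.23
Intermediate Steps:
a = 24 (a = -4*(-5 - 1*1) = -4*(-5 - 1) = -4*(-6) = 24)
P(r) = 24
-243 + (O*3 - 7)*sqrt(P(-4) + 136) = -243 + (-6*3 - 7)*sqrt(24 + 136) = -243 + (-18 - 7)*sqrt(160) = -243 - 100*sqrt(10)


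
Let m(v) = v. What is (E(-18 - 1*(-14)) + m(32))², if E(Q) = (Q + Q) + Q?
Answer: 400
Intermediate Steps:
E(Q) = 3*Q (E(Q) = 2*Q + Q = 3*Q)
(E(-18 - 1*(-14)) + m(32))² = (3*(-18 - 1*(-14)) + 32)² = (3*(-18 + 14) + 32)² = (3*(-4) + 32)² = (-12 + 32)² = 20² = 400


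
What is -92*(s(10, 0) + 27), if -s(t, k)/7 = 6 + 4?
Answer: 3956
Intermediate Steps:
s(t, k) = -70 (s(t, k) = -7*(6 + 4) = -7*10 = -70)
-92*(s(10, 0) + 27) = -92*(-70 + 27) = -92*(-43) = 3956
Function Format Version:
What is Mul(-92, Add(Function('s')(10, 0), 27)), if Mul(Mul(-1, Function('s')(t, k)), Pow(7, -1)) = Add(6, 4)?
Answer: 3956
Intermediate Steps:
Function('s')(t, k) = -70 (Function('s')(t, k) = Mul(-7, Add(6, 4)) = Mul(-7, 10) = -70)
Mul(-92, Add(Function('s')(10, 0), 27)) = Mul(-92, Add(-70, 27)) = Mul(-92, -43) = 3956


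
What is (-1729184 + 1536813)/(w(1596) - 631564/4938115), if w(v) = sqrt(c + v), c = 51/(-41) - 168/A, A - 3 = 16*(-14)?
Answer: -418168145711346031820/27117644592991336313 - 360843303085203575*sqrt(130994632353)/27117644592991336313 ≈ -4831.5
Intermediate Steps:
A = -221 (A = 3 + 16*(-14) = 3 - 224 = -221)
c = -4383/9061 (c = 51/(-41) - 168/(-221) = 51*(-1/41) - 168*(-1/221) = -51/41 + 168/221 = -4383/9061 ≈ -0.48372)
w(v) = sqrt(-4383/9061 + v)
(-1729184 + 1536813)/(w(1596) - 631564/4938115) = (-1729184 + 1536813)/(sqrt(-39714363 + 82101721*1596)/9061 - 631564/4938115) = -192371/(sqrt(-39714363 + 131034346716)/9061 - 631564*1/4938115) = -192371/(sqrt(130994632353)/9061 - 631564/4938115) = -192371/(-631564/4938115 + sqrt(130994632353)/9061)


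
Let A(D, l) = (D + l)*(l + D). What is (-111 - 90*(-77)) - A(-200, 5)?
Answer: -31206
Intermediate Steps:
A(D, l) = (D + l)² (A(D, l) = (D + l)*(D + l) = (D + l)²)
(-111 - 90*(-77)) - A(-200, 5) = (-111 - 90*(-77)) - (-200 + 5)² = (-111 + 6930) - 1*(-195)² = 6819 - 1*38025 = 6819 - 38025 = -31206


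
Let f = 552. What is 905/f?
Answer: 905/552 ≈ 1.6395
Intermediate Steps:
905/f = 905/552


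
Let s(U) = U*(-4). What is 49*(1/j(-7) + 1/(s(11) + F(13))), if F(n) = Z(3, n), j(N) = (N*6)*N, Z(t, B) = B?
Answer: -263/186 ≈ -1.4140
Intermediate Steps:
s(U) = -4*U
j(N) = 6*N**2 (j(N) = (6*N)*N = 6*N**2)
F(n) = n
49*(1/j(-7) + 1/(s(11) + F(13))) = 49*(1/(6*(-7)**2) + 1/(-4*11 + 13)) = 49*(1/(6*49) + 1/(-44 + 13)) = 49*(1/294 + 1/(-31)) = 49*(1/294 - 1/31) = 49*(-263/9114) = -263/186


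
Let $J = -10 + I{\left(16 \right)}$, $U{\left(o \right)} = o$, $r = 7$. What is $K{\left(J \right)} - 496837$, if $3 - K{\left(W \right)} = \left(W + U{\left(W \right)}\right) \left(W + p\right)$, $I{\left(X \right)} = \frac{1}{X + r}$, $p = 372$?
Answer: $- \frac{259011420}{529} \approx -4.8962 \cdot 10^{5}$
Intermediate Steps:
$I{\left(X \right)} = \frac{1}{7 + X}$ ($I{\left(X \right)} = \frac{1}{X + 7} = \frac{1}{7 + X}$)
$J = - \frac{229}{23}$ ($J = -10 + \frac{1}{7 + 16} = -10 + \frac{1}{23} = - \frac{229}{23} \approx -9.9565$)
$K{\left(W \right)} = 3 - 2 W \left(372 + W\right)$ ($K{\left(W \right)} = 3 - \left(W + W\right) \left(W + 372\right) = 3 - 2 W \left(372 + W\right)$)
$K{\left(J \right)} - 496837 = \left(3 - - \frac{170376}{23} - 2 \left(- \frac{229}{23}\right)^{2}\right) - 496837 = \left(3 + \frac{170376}{23} - \frac{104882}{529}\right) - 496837 = \frac{3815353}{529} - 496837 = - \frac{259011420}{529}$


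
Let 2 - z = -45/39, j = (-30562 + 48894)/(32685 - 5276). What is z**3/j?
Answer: 1889055689/40275404 ≈ 46.903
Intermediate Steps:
j = 18332/27409 ≈ 0.66883
z = 41/13 (z = 2 - (-45)/39 = 2 - 1*(-15/13) = 2 + 15/13 = 41/13 ≈ 3.1538)
z**3/j = (41/13)**3/(18332/27409) = (68921/2197)*(27409/18332) = 1889055689/40275404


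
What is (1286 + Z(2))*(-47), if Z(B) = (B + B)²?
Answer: -61194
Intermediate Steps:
Z(B) = 4*B² (Z(B) = (2*B)² = 4*B²)
(1286 + Z(2))*(-47) = (1286 + 4*2²)*(-47) = (1286 + 4*4)*(-47) = (1286 + 16)*(-47) = 1302*(-47) = -61194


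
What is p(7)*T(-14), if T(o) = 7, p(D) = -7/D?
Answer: -7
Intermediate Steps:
p(7)*T(-14) = -7/7*7 = -7*1/7*7 = -1*7 = -7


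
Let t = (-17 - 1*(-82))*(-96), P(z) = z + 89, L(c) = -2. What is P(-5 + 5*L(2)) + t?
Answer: -6166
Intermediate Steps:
P(z) = 89 + z
t = -6240 (t = (-17 + 82)*(-96) = 65*(-96) = -6240)
P(-5 + 5*L(2)) + t = (89 + (-5 + 5*(-2))) - 6240 = (89 + (-5 - 10)) - 6240 = (89 - 15) - 6240 = 74 - 6240 = -6166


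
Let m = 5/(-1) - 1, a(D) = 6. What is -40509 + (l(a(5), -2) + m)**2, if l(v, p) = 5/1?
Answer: -40508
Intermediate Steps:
l(v, p) = 5 (l(v, p) = 5*1 = 5)
m = -6 (m = -1*5 - 1 = -5 - 1 = -6)
-40509 + (l(a(5), -2) + m)**2 = -40509 + (5 - 6)**2 = -40509 + (-1)**2 = -40509 + 1 = -40508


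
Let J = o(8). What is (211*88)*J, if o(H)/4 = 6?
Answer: 445632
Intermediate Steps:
o(H) = 24 (o(H) = 4*6 = 24)
J = 24
(211*88)*J = (211*88)*24 = 18568*24 = 445632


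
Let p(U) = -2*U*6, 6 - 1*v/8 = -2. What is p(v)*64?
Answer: -49152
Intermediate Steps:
v = 64 (v = 48 - 8*(-2) = 48 + 16 = 64)
p(U) = -12*U
p(v)*64 = -12*64*64 = -768*64 = -49152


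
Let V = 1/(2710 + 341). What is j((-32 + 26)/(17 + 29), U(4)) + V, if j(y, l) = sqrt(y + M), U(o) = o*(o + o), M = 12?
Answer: 1/3051 + sqrt(6279)/23 ≈ 3.4456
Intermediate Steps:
U(o) = 2*o**2 (U(o) = o*(2*o) = 2*o**2)
V = 1/3051 ≈ 0.00032776
j(y, l) = sqrt(12 + y) (j(y, l) = sqrt(y + 12) = sqrt(12 + y))
j((-32 + 26)/(17 + 29), U(4)) + V = sqrt(12 + (-32 + 26)/(17 + 29)) + 1/3051 = sqrt(12 - 6/46) + 1/3051 = sqrt(12 - 6*1/46) + 1/3051 = sqrt(12 - 3/23) + 1/3051 = sqrt(273/23) + 1/3051 = sqrt(6279)/23 + 1/3051 = 1/3051 + sqrt(6279)/23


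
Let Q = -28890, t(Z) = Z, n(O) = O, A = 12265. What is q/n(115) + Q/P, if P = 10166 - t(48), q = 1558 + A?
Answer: 2968234/25295 ≈ 117.34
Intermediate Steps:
q = 13823 (q = 1558 + 12265 = 13823)
P = 10118 (P = 10166 - 1*48 = 10166 - 48 = 10118)
q/n(115) + Q/P = 13823/115 - 28890/10118 = 13823*(1/115) - 28890*1/10118 = 601/5 - 14445/5059 = 2968234/25295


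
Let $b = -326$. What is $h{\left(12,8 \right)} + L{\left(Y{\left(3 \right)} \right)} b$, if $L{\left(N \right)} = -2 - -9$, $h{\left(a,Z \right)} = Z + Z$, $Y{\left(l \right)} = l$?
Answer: $-2266$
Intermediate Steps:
$h{\left(a,Z \right)} = 2 Z$
$L{\left(N \right)} = 7$ ($L{\left(N \right)} = -2 + 9 = 7$)
$h{\left(12,8 \right)} + L{\left(Y{\left(3 \right)} \right)} b = 2 \cdot 8 + 7 \left(-326\right) = 16 - 2282 = -2266$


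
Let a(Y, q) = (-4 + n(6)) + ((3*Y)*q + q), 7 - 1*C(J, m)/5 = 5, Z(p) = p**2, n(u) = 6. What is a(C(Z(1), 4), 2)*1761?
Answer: 112704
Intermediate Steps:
C(J, m) = 10 (C(J, m) = 35 - 5*5 = 35 - 25 = 10)
a(Y, q) = 2 + q + 3*Y*q (a(Y, q) = (-4 + 6) + ((3*Y)*q + q) = 2 + (3*Y*q + q) = 2 + (q + 3*Y*q) = 2 + q + 3*Y*q)
a(C(Z(1), 4), 2)*1761 = (2 + 2 + 3*10*2)*1761 = (2 + 2 + 60)*1761 = 64*1761 = 112704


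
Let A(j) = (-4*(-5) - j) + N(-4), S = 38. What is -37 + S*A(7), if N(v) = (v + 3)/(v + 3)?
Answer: 495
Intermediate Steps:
N(v) = 1 (N(v) = (3 + v)/(3 + v) = 1)
A(j) = 21 - j (A(j) = (-4*(-5) - j) + 1 = (20 - j) + 1 = 21 - j)
-37 + S*A(7) = -37 + 38*(21 - 1*7) = -37 + 38*(21 - 7) = -37 + 38*14 = -37 + 532 = 495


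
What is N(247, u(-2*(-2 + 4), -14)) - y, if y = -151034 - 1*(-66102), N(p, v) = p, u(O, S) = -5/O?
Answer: 85179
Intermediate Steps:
y = -84932 (y = -151034 + 66102 = -84932)
N(247, u(-2*(-2 + 4), -14)) - y = 247 - 1*(-84932) = 247 + 84932 = 85179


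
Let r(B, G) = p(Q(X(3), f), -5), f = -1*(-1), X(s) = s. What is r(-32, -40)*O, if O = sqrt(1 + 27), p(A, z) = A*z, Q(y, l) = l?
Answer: -10*sqrt(7) ≈ -26.458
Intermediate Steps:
f = 1
r(B, G) = -5 (r(B, G) = 1*(-5) = -5)
O = 2*sqrt(7) (O = sqrt(28) = 2*sqrt(7) ≈ 5.2915)
r(-32, -40)*O = -10*sqrt(7)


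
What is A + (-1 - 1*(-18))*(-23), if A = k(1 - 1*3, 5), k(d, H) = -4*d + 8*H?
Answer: -343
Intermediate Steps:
A = 48 (A = -4*(1 - 1*3) + 8*5 = -4*(1 - 3) + 40 = -4*(-2) + 40 = 8 + 40 = 48)
A + (-1 - 1*(-18))*(-23) = 48 + (-1 - 1*(-18))*(-23) = 48 + (-1 + 18)*(-23) = 48 + 17*(-23) = 48 - 391 = -343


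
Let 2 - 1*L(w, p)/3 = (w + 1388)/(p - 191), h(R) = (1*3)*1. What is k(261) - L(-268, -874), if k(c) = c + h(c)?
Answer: 18094/71 ≈ 254.84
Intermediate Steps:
h(R) = 3 (h(R) = 3*1 = 3)
L(w, p) = 6 - 3*(1388 + w)/(-191 + p) (L(w, p) = 6 - 3*(w + 1388)/(p - 191) = 6 - 3*(1388 + w)/(-191 + p))
k(c) = 3 + c (k(c) = c + 3 = 3 + c)
k(261) - L(-268, -874) = (3 + 261) - 3*(-1770 - 1*(-268) + 2*(-874))/(-191 - 874) = 264 - 3*(-1770 + 268 - 1748)/(-1065) = 264 - 3*(-1)*(-3250)/1065 = 264 - 1*650/71 = 264 - 650/71 = 18094/71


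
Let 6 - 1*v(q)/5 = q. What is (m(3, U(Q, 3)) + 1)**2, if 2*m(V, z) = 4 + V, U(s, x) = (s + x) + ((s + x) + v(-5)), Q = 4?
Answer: 81/4 ≈ 20.250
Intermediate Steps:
v(q) = 30 - 5*q
U(s, x) = 55 + 2*s + 2*x (U(s, x) = (s + x) + ((s + x) + (30 - 5*(-5))) = (s + x) + ((s + x) + (30 + 25)) = (s + x) + ((s + x) + 55) = (s + x) + (55 + s + x) = 55 + 2*s + 2*x)
m(V, z) = 2 + V/2 (m(V, z) = (4 + V)/2 = 2 + V/2)
(m(3, U(Q, 3)) + 1)**2 = ((2 + (1/2)*3) + 1)**2 = ((2 + 3/2) + 1)**2 = (7/2 + 1)**2 = (9/2)**2 = 81/4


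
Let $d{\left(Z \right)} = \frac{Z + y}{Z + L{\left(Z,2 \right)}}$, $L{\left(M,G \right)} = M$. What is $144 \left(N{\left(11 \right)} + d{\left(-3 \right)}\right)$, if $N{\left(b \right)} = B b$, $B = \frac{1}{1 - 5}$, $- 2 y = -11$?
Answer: $-456$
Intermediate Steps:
$y = \frac{11}{2}$ ($y = \left(- \frac{1}{2}\right) \left(-11\right) = \frac{11}{2} \approx 5.5$)
$d{\left(Z \right)} = \frac{\frac{11}{2} + Z}{2 Z}$ ($d{\left(Z \right)} = \frac{Z + \frac{11}{2}}{Z + Z} = \frac{\frac{11}{2} + Z}{2 Z}$)
$B = - \frac{1}{4}$ ($B = \frac{1}{-4} = - \frac{1}{4} \approx -0.25$)
$N{\left(b \right)} = - \frac{b}{4}$
$144 \left(N{\left(11 \right)} + d{\left(-3 \right)}\right) = 144 \left(\left(- \frac{1}{4}\right) 11 + \frac{11 + 2 \left(-3\right)}{4 \left(-3\right)}\right) = 144 \left(- \frac{11}{4} + \frac{1}{4} \left(- \frac{1}{3}\right) \left(11 - 6\right)\right) = 144 \left(- \frac{11}{4} + \frac{1}{4} \left(- \frac{1}{3}\right) 5\right) = 144 \left(- \frac{11}{4} - \frac{5}{12}\right) = 144 \left(- \frac{19}{6}\right) = -456$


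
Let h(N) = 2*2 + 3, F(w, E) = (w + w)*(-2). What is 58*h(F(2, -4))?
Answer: 406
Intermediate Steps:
F(w, E) = -4*w (F(w, E) = (2*w)*(-2) = -4*w)
h(N) = 7 (h(N) = 4 + 3 = 7)
58*h(F(2, -4)) = 58*7 = 406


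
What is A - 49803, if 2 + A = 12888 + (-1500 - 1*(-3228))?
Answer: -35189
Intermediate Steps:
A = 14614 (A = -2 + (12888 + (-1500 - 1*(-3228))) = -2 + (12888 + (-1500 + 3228)) = -2 + (12888 + 1728) = -2 + 14616 = 14614)
A - 49803 = 14614 - 49803 = -35189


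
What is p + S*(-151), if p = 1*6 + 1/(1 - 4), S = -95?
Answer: 43052/3 ≈ 14351.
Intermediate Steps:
p = 17/3 (p = 6 + 1/(-3) = 6 - ⅓ = 17/3 ≈ 5.6667)
p + S*(-151) = 17/3 - 95*(-151) = 17/3 + 14345 = 43052/3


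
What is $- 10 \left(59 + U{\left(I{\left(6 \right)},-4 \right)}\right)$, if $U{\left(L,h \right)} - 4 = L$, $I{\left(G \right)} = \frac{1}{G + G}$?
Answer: $- \frac{3785}{6} \approx -630.83$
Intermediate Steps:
$I{\left(G \right)} = \frac{1}{2 G}$
$U{\left(L,h \right)} = 4 + L$
$- 10 \left(59 + U{\left(I{\left(6 \right)},-4 \right)}\right) = - 10 \left(59 + \left(4 + \frac{1}{2 \cdot 6}\right)\right) = - 10 \left(59 + \left(4 + \frac{1}{2} \cdot \frac{1}{6}\right)\right) = - 10 \left(59 + \left(4 + \frac{1}{12}\right)\right) = - 10 \left(59 + \frac{49}{12}\right) = \left(-10\right) \frac{757}{12} = - \frac{3785}{6}$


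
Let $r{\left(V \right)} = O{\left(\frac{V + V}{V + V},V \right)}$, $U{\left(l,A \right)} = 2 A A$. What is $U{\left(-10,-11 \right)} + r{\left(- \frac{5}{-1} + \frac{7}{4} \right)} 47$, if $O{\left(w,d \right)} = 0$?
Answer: $242$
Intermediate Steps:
$U{\left(l,A \right)} = 2 A^{2}$
$r{\left(V \right)} = 0$
$U{\left(-10,-11 \right)} + r{\left(- \frac{5}{-1} + \frac{7}{4} \right)} 47 = 2 \left(-11\right)^{2} + 0 \cdot 47 = 2 \cdot 121 + 0 = 242 + 0 = 242$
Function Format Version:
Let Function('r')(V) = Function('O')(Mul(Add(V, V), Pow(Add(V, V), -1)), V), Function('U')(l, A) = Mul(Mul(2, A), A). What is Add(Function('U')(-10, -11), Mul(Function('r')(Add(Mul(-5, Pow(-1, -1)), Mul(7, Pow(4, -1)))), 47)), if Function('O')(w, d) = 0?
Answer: 242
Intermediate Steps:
Function('U')(l, A) = Mul(2, Pow(A, 2))
Function('r')(V) = 0
Add(Function('U')(-10, -11), Mul(Function('r')(Add(Mul(-5, Pow(-1, -1)), Mul(7, Pow(4, -1)))), 47)) = Add(Mul(2, Pow(-11, 2)), Mul(0, 47)) = Add(Mul(2, 121), 0) = Add(242, 0) = 242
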